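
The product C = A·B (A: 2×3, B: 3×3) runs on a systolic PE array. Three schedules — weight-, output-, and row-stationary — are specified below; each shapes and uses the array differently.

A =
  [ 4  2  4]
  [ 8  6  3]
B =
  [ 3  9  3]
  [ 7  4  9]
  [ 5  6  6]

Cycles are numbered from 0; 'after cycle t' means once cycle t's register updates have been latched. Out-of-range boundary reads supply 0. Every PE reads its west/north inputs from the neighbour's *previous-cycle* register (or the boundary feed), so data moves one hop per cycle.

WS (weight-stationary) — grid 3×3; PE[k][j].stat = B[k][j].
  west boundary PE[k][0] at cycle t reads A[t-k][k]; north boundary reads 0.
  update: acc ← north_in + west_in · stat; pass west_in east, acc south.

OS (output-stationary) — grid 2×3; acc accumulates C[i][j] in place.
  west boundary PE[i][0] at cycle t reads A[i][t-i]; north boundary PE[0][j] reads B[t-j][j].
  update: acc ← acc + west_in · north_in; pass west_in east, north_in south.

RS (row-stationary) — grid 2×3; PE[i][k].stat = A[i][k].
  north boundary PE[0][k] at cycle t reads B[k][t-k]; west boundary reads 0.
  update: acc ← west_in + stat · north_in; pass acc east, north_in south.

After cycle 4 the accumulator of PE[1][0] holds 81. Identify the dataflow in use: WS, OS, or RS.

dataflow = OS

WS [3×3] PE[1][0] across cycles:
  @0  [1,0]  acc 0  |  →0  ↓0
  @1  [1,0]  acc 26  |  →2  ↓26
  @2  [1,0]  acc 66  |  →6  ↓66
  @3  [1,0]  acc 0  |  →0  ↓0
  @4  [1,0]  acc 0  |  →0  ↓0
OS [2×3] PE[1][0] across cycles:
  @0  [1,0]  acc 0  |  →0  ↓0
  @1  [1,0]  acc 24  |  →8  ↓3
  @2  [1,0]  acc 66  |  →6  ↓7
  @3  [1,0]  acc 81  |  →3  ↓5
  @4  [1,0]  acc 81  |  →0  ↓0
RS [2×3] PE[1][0] across cycles:
  @0  [1,0]  acc 0  |  →0  ↓0
  @1  [1,0]  acc 24  |  →24  ↓3
  @2  [1,0]  acc 72  |  →72  ↓9
  @3  [1,0]  acc 24  |  →24  ↓3
  @4  [1,0]  acc 0  |  →0  ↓0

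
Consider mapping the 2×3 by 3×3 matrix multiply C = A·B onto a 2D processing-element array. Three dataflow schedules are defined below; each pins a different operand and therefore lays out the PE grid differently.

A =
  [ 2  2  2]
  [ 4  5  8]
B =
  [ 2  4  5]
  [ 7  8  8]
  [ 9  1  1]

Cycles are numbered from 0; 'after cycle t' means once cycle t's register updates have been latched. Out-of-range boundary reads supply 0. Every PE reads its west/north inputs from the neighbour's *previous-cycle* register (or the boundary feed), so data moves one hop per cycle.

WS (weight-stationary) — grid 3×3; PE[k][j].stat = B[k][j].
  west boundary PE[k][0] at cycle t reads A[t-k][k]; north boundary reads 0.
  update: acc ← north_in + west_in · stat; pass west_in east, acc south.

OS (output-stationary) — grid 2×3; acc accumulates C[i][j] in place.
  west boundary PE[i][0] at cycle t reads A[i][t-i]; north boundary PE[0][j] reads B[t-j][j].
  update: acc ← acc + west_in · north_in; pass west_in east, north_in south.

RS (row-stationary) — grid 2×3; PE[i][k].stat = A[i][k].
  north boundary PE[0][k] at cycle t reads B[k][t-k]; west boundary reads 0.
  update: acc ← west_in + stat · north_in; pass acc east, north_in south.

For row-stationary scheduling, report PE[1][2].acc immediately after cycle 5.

Tracing RS — 2×3 array, target PE[1][2]:
  0: (0,2).acc=0  regs=<0,0>
  0: (1,1).acc=0  regs=<0,0>
  0: (1,2).acc=0  regs=<0,0>
  1: (0,2).acc=0  regs=<0,0>
  1: (1,1).acc=0  regs=<0,0>
  1: (1,2).acc=0  regs=<0,0>
  2: (0,2).acc=36  regs=<36,9>
  2: (1,1).acc=43  regs=<43,7>
  2: (1,2).acc=0  regs=<0,0>
  3: (0,2).acc=26  regs=<26,1>
  3: (1,1).acc=56  regs=<56,8>
  3: (1,2).acc=115  regs=<115,9>
  4: (0,2).acc=28  regs=<28,1>
  4: (1,1).acc=60  regs=<60,8>
  4: (1,2).acc=64  regs=<64,1>
  5: (0,2).acc=0  regs=<0,0>
  5: (1,1).acc=0  regs=<0,0>
  5: (1,2).acc=68  regs=<68,1>

PE[1][2].acc = 68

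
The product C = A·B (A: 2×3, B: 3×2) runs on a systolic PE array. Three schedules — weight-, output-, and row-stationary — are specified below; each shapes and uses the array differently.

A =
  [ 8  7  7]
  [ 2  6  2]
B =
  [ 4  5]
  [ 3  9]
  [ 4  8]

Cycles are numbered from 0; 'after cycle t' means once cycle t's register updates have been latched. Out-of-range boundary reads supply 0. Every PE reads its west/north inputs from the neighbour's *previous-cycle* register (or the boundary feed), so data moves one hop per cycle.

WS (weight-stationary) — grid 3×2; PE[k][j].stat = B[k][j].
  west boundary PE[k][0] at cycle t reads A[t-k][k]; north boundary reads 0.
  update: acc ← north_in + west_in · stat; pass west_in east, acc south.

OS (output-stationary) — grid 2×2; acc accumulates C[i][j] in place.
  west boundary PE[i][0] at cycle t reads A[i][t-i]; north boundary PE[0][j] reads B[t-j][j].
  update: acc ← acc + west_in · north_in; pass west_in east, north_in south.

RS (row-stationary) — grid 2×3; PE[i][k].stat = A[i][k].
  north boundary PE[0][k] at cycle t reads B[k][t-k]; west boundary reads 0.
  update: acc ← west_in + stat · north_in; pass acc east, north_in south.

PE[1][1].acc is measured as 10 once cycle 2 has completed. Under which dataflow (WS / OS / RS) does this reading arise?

WS [3×2] PE[1][1] across cycles:
  0: (1,1).acc=0  regs=<0,0>
  1: (1,1).acc=0  regs=<0,0>
  2: (1,1).acc=103  regs=<7,103>
OS [2×2] PE[1][1] across cycles:
  0: (1,1).acc=0  regs=<0,0>
  1: (1,1).acc=0  regs=<0,0>
  2: (1,1).acc=10  regs=<2,5>
RS [2×3] PE[1][1] across cycles:
  0: (1,1).acc=0  regs=<0,0>
  1: (1,1).acc=0  regs=<0,0>
  2: (1,1).acc=26  regs=<26,3>

dataflow = OS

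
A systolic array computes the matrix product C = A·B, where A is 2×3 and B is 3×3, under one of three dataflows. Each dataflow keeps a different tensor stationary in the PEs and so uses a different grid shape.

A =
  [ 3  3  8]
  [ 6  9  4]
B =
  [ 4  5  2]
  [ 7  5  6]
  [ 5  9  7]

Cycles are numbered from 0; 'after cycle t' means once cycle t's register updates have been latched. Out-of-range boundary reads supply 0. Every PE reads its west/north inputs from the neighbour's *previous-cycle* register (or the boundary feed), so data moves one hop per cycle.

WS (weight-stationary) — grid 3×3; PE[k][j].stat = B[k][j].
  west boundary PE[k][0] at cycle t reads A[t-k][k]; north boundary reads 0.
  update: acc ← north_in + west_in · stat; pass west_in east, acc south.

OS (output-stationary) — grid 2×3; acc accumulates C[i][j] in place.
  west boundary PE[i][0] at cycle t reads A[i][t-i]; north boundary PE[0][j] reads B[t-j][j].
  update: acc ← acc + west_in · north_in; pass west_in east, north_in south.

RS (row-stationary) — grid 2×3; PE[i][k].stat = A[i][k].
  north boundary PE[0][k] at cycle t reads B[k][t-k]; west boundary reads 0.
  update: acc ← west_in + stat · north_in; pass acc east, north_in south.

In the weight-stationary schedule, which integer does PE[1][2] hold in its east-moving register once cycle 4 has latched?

WS (3×3). Following PE[1][2] plus its west/north inputs:
  cycle 0: PE[0][2] → acc 0, east 0, south 0
  cycle 0: PE[1][1] → acc 0, east 0, south 0
  cycle 0: PE[1][2] → acc 0, east 0, south 0
  cycle 1: PE[0][2] → acc 0, east 0, south 0
  cycle 1: PE[1][1] → acc 0, east 0, south 0
  cycle 1: PE[1][2] → acc 0, east 0, south 0
  cycle 2: PE[0][2] → acc 6, east 3, south 6
  cycle 2: PE[1][1] → acc 30, east 3, south 30
  cycle 2: PE[1][2] → acc 0, east 0, south 0
  cycle 3: PE[0][2] → acc 12, east 6, south 12
  cycle 3: PE[1][1] → acc 75, east 9, south 75
  cycle 3: PE[1][2] → acc 24, east 3, south 24
  cycle 4: PE[0][2] → acc 0, east 0, south 0
  cycle 4: PE[1][1] → acc 0, east 0, south 0
  cycle 4: PE[1][2] → acc 66, east 9, south 66

register = 9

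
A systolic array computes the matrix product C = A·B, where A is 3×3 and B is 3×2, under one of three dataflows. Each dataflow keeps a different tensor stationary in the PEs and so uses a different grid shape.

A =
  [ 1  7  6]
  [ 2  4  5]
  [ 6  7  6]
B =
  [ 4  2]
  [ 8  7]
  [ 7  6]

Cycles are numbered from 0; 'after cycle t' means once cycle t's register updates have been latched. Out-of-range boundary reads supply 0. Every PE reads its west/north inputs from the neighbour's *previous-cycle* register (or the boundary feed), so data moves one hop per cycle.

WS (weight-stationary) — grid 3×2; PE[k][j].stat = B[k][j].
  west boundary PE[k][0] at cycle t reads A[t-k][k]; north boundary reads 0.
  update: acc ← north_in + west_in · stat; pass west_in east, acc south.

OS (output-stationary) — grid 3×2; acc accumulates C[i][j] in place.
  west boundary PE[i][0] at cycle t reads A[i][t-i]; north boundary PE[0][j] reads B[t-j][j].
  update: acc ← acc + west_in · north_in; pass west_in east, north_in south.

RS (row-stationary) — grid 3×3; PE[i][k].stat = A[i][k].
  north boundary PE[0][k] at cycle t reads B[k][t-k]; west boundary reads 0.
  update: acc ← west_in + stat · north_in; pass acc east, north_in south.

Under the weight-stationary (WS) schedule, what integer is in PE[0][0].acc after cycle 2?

PE[0][0].acc = 24

WS on a 3×2 grid — tracing PE[0][0] and its feeders:
  cycle 0: PE[0][0] → acc 4, east 1, south 4
  cycle 1: PE[0][0] → acc 8, east 2, south 8
  cycle 2: PE[0][0] → acc 24, east 6, south 24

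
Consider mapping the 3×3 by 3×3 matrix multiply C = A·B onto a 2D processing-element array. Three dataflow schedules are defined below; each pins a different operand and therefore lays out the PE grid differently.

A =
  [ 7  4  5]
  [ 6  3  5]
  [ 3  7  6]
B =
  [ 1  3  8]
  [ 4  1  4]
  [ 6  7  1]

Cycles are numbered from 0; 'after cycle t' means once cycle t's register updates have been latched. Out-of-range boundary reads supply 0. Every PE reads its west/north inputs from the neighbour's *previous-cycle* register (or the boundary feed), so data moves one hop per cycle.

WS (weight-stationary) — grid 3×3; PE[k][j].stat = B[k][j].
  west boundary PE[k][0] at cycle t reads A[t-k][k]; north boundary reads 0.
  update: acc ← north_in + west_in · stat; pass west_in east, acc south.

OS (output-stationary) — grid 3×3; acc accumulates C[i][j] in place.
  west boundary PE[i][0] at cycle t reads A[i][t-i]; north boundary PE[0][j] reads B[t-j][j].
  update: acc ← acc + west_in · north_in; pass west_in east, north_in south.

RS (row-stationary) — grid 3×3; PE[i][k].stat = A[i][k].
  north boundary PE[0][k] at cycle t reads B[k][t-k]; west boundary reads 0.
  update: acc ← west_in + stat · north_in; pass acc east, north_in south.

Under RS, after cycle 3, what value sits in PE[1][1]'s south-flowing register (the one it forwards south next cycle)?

register = 1

Tracing RS — 3×3 array, target PE[1][1]:
  c0 r0c1: 0 / 0 / 0
  c0 r1c0: 0 / 0 / 0
  c0 r1c1: 0 / 0 / 0
  c1 r0c1: 23 / 23 / 4
  c1 r1c0: 6 / 6 / 1
  c1 r1c1: 0 / 0 / 0
  c2 r0c1: 25 / 25 / 1
  c2 r1c0: 18 / 18 / 3
  c2 r1c1: 18 / 18 / 4
  c3 r0c1: 72 / 72 / 4
  c3 r1c0: 48 / 48 / 8
  c3 r1c1: 21 / 21 / 1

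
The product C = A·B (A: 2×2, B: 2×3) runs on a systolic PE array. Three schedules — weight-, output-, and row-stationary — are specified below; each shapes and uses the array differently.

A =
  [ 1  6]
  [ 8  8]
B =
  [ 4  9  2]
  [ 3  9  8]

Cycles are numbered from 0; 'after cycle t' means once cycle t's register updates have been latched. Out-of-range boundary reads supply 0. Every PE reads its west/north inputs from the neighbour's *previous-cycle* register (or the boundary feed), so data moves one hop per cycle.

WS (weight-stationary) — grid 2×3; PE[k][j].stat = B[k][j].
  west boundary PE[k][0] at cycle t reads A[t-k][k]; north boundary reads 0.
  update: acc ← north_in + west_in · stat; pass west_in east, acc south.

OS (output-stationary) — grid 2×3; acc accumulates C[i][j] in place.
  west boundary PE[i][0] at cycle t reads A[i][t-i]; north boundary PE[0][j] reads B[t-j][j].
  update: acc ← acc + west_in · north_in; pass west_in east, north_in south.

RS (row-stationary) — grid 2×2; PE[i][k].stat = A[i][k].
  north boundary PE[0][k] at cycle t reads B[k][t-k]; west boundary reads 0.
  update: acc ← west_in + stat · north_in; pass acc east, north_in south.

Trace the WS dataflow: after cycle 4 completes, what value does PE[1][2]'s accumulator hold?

PE[1][2].acc = 80

WS on a 2×3 grid — tracing PE[1][2] and its feeders:
  c0 r0c2: 0 / 0 / 0
  c0 r1c1: 0 / 0 / 0
  c0 r1c2: 0 / 0 / 0
  c1 r0c2: 0 / 0 / 0
  c1 r1c1: 0 / 0 / 0
  c1 r1c2: 0 / 0 / 0
  c2 r0c2: 2 / 1 / 2
  c2 r1c1: 63 / 6 / 63
  c2 r1c2: 0 / 0 / 0
  c3 r0c2: 16 / 8 / 16
  c3 r1c1: 144 / 8 / 144
  c3 r1c2: 50 / 6 / 50
  c4 r0c2: 0 / 0 / 0
  c4 r1c1: 0 / 0 / 0
  c4 r1c2: 80 / 8 / 80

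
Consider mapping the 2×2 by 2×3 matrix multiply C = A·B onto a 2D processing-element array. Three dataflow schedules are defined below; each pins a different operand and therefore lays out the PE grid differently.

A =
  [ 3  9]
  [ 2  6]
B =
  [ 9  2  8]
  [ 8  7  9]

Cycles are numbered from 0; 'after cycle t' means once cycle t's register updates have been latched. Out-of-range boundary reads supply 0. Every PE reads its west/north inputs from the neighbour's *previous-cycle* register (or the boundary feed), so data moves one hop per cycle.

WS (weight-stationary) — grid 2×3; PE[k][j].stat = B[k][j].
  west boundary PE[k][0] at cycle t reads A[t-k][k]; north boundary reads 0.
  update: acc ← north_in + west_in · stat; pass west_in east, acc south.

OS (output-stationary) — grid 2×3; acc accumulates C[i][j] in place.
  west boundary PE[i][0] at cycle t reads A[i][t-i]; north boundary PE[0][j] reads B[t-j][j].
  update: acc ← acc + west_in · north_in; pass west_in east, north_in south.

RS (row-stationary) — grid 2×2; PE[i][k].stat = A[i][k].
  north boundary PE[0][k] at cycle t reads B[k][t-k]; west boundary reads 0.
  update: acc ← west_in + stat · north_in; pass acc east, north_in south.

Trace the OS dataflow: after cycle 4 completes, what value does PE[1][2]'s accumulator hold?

PE[1][2].acc = 70

OS on a 2×3 grid — tracing PE[1][2] and its feeders:
  @0  [0,2]  acc 0  |  →0  ↓0
  @0  [1,1]  acc 0  |  →0  ↓0
  @0  [1,2]  acc 0  |  →0  ↓0
  @1  [0,2]  acc 0  |  →0  ↓0
  @1  [1,1]  acc 0  |  →0  ↓0
  @1  [1,2]  acc 0  |  →0  ↓0
  @2  [0,2]  acc 24  |  →3  ↓8
  @2  [1,1]  acc 4  |  →2  ↓2
  @2  [1,2]  acc 0  |  →0  ↓0
  @3  [0,2]  acc 105  |  →9  ↓9
  @3  [1,1]  acc 46  |  →6  ↓7
  @3  [1,2]  acc 16  |  →2  ↓8
  @4  [0,2]  acc 105  |  →0  ↓0
  @4  [1,1]  acc 46  |  →0  ↓0
  @4  [1,2]  acc 70  |  →6  ↓9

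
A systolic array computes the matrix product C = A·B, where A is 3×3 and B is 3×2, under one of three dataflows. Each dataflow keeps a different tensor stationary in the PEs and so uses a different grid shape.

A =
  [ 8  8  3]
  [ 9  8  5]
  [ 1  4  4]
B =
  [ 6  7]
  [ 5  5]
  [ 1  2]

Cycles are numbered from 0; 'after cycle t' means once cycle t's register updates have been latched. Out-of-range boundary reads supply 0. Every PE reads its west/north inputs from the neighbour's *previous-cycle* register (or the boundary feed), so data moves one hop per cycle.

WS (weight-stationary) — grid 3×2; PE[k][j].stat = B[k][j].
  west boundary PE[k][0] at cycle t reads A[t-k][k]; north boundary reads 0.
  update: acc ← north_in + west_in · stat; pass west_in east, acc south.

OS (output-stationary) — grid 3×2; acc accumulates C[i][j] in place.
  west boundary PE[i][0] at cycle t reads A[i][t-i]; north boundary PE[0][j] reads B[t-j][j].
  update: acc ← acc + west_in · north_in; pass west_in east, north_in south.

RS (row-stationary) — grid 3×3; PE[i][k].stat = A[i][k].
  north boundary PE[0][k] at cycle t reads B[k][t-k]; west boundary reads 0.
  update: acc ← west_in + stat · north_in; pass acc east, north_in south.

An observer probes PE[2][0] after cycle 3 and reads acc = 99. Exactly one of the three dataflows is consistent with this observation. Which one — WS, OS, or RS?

Under WS (3×2), PE[2][0]:
  after 0 — PE[2][0] acc=0, pass-E 0, pass-S 0
  after 1 — PE[2][0] acc=0, pass-E 0, pass-S 0
  after 2 — PE[2][0] acc=91, pass-E 3, pass-S 91
  after 3 — PE[2][0] acc=99, pass-E 5, pass-S 99
Under OS (3×2), PE[2][0]:
  after 0 — PE[2][0] acc=0, pass-E 0, pass-S 0
  after 1 — PE[2][0] acc=0, pass-E 0, pass-S 0
  after 2 — PE[2][0] acc=6, pass-E 1, pass-S 6
  after 3 — PE[2][0] acc=26, pass-E 4, pass-S 5
Under RS (3×3), PE[2][0]:
  after 0 — PE[2][0] acc=0, pass-E 0, pass-S 0
  after 1 — PE[2][0] acc=0, pass-E 0, pass-S 0
  after 2 — PE[2][0] acc=6, pass-E 6, pass-S 6
  after 3 — PE[2][0] acc=7, pass-E 7, pass-S 7

dataflow = WS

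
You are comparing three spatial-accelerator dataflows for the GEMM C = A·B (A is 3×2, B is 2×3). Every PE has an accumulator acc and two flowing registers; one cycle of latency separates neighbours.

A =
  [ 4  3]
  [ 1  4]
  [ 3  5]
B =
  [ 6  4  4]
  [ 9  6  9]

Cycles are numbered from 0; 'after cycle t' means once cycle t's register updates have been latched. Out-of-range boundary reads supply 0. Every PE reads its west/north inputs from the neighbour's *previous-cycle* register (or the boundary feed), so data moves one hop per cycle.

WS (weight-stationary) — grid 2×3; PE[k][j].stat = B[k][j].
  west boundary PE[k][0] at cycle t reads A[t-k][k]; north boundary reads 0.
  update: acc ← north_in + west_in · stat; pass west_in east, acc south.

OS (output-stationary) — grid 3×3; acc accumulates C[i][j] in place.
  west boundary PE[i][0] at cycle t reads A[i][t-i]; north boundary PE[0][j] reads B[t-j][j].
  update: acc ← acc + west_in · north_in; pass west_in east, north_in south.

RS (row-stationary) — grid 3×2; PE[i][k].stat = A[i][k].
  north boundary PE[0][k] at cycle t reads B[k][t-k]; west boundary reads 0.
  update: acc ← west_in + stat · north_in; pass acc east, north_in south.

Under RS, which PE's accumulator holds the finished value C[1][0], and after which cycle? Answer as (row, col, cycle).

(row, col, cycle) = (1, 1, 2)

Under RS, C[1][0] lands at PE[1][1]:
  t=0 PE[1][1]: acc=0 h=0 v=0
  t=1 PE[1][1]: acc=0 h=0 v=0
  t=2 PE[1][1]: acc=42 h=42 v=9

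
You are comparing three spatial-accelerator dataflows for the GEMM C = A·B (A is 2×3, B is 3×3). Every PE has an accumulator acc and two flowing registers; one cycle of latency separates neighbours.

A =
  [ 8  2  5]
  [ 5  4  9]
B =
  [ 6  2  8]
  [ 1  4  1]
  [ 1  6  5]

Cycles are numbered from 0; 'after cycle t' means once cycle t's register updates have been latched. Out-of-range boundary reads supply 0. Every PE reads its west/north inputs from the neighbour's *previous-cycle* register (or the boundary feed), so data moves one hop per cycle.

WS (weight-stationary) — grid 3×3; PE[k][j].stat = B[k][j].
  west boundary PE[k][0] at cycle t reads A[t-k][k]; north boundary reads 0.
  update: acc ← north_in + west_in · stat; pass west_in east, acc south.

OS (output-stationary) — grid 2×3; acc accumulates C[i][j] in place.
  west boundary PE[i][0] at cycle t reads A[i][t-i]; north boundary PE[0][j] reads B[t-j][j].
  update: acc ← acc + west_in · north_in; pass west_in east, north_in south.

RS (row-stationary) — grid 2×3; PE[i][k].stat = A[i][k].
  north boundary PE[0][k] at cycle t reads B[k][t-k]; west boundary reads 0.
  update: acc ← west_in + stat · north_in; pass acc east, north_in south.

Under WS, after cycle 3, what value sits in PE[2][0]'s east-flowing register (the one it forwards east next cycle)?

Tracing WS — 3×3 array, target PE[2][0]:
  cycle 0: PE[1][0] → acc 0, east 0, south 0
  cycle 0: PE[2][0] → acc 0, east 0, south 0
  cycle 1: PE[1][0] → acc 50, east 2, south 50
  cycle 1: PE[2][0] → acc 0, east 0, south 0
  cycle 2: PE[1][0] → acc 34, east 4, south 34
  cycle 2: PE[2][0] → acc 55, east 5, south 55
  cycle 3: PE[1][0] → acc 0, east 0, south 0
  cycle 3: PE[2][0] → acc 43, east 9, south 43

register = 9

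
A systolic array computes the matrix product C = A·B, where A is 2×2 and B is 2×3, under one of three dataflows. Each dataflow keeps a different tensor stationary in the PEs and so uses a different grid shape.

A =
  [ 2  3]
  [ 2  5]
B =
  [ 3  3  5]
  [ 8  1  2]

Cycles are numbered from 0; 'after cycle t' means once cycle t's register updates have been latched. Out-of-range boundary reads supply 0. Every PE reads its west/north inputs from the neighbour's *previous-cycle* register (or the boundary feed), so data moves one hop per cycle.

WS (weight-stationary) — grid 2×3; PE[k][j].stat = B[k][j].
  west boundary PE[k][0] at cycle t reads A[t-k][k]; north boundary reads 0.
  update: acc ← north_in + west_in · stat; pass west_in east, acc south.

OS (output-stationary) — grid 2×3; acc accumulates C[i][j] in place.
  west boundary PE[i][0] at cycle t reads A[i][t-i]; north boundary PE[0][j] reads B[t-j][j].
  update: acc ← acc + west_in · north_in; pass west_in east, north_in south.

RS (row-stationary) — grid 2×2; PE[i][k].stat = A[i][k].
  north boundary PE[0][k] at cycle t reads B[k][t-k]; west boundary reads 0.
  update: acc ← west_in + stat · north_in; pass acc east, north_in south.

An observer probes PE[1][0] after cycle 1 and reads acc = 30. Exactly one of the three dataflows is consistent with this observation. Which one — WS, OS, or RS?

WS [2×3] PE[1][0] across cycles:
  step 0 · PE1,0: acc=0; fwd→0 fwd↓0
  step 1 · PE1,0: acc=30; fwd→3 fwd↓30
OS [2×3] PE[1][0] across cycles:
  step 0 · PE1,0: acc=0; fwd→0 fwd↓0
  step 1 · PE1,0: acc=6; fwd→2 fwd↓3
RS [2×2] PE[1][0] across cycles:
  step 0 · PE1,0: acc=0; fwd→0 fwd↓0
  step 1 · PE1,0: acc=6; fwd→6 fwd↓3

dataflow = WS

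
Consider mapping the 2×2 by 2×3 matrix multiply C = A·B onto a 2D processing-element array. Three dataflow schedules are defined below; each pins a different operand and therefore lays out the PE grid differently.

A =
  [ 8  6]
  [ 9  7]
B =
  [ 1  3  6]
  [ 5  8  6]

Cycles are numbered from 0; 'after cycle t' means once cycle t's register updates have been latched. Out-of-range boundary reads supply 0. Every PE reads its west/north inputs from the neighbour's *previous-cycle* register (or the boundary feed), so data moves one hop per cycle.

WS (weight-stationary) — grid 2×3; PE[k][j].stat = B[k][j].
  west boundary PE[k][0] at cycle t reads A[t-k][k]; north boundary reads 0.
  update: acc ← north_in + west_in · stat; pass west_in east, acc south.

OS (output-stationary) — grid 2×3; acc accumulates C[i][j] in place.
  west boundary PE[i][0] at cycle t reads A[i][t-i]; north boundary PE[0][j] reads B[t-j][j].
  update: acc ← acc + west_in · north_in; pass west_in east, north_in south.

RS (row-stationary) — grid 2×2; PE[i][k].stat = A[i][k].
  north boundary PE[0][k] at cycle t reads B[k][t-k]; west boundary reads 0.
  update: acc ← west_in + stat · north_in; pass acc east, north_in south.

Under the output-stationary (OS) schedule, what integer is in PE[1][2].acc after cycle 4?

OS on a 2×3 grid — tracing PE[1][2] and its feeders:
  after 0 — PE[0][2] acc=0, pass-E 0, pass-S 0
  after 0 — PE[1][1] acc=0, pass-E 0, pass-S 0
  after 0 — PE[1][2] acc=0, pass-E 0, pass-S 0
  after 1 — PE[0][2] acc=0, pass-E 0, pass-S 0
  after 1 — PE[1][1] acc=0, pass-E 0, pass-S 0
  after 1 — PE[1][2] acc=0, pass-E 0, pass-S 0
  after 2 — PE[0][2] acc=48, pass-E 8, pass-S 6
  after 2 — PE[1][1] acc=27, pass-E 9, pass-S 3
  after 2 — PE[1][2] acc=0, pass-E 0, pass-S 0
  after 3 — PE[0][2] acc=84, pass-E 6, pass-S 6
  after 3 — PE[1][1] acc=83, pass-E 7, pass-S 8
  after 3 — PE[1][2] acc=54, pass-E 9, pass-S 6
  after 4 — PE[0][2] acc=84, pass-E 0, pass-S 0
  after 4 — PE[1][1] acc=83, pass-E 0, pass-S 0
  after 4 — PE[1][2] acc=96, pass-E 7, pass-S 6

PE[1][2].acc = 96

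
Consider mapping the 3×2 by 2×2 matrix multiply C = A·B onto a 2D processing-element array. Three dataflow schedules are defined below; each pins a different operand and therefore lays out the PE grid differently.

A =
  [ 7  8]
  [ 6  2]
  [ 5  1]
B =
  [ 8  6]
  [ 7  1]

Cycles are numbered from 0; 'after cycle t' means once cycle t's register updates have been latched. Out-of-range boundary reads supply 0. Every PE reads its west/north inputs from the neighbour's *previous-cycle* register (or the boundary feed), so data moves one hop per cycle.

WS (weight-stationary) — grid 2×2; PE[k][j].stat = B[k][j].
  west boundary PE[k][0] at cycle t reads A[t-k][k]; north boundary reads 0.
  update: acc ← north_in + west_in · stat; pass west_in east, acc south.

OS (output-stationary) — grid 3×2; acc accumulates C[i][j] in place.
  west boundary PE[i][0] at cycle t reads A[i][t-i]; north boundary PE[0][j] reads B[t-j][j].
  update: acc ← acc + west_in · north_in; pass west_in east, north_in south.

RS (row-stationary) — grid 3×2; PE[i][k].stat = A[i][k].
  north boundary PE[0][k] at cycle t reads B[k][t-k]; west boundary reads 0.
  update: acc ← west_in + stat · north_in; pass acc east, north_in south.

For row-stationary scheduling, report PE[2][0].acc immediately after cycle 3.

RS (3×2). Following PE[2][0] plus its west/north inputs:
  step 0 · PE1,0: acc=0; fwd→0 fwd↓0
  step 0 · PE2,0: acc=0; fwd→0 fwd↓0
  step 1 · PE1,0: acc=48; fwd→48 fwd↓8
  step 1 · PE2,0: acc=0; fwd→0 fwd↓0
  step 2 · PE1,0: acc=36; fwd→36 fwd↓6
  step 2 · PE2,0: acc=40; fwd→40 fwd↓8
  step 3 · PE1,0: acc=0; fwd→0 fwd↓0
  step 3 · PE2,0: acc=30; fwd→30 fwd↓6

PE[2][0].acc = 30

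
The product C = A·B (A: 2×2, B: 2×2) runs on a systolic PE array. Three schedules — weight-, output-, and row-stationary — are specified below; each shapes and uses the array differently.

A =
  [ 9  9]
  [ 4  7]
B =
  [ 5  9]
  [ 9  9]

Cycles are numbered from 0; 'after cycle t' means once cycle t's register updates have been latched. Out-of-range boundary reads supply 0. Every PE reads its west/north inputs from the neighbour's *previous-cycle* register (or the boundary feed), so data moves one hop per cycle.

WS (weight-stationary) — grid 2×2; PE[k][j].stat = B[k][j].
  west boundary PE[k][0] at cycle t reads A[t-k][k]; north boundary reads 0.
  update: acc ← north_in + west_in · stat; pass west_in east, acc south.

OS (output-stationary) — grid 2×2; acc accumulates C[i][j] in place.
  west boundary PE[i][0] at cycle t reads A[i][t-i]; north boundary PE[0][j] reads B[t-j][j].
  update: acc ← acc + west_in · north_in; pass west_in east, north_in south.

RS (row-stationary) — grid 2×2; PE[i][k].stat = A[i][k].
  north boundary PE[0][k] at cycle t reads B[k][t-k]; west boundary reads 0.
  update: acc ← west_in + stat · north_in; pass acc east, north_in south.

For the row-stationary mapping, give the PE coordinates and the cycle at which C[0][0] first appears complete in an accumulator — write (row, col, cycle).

(row, col, cycle) = (0, 1, 1)

RS: C[0][0] accumulates in PE[0][1]:
  @0  [0,1]  acc 0  |  →0  ↓0
  @1  [0,1]  acc 126  |  →126  ↓9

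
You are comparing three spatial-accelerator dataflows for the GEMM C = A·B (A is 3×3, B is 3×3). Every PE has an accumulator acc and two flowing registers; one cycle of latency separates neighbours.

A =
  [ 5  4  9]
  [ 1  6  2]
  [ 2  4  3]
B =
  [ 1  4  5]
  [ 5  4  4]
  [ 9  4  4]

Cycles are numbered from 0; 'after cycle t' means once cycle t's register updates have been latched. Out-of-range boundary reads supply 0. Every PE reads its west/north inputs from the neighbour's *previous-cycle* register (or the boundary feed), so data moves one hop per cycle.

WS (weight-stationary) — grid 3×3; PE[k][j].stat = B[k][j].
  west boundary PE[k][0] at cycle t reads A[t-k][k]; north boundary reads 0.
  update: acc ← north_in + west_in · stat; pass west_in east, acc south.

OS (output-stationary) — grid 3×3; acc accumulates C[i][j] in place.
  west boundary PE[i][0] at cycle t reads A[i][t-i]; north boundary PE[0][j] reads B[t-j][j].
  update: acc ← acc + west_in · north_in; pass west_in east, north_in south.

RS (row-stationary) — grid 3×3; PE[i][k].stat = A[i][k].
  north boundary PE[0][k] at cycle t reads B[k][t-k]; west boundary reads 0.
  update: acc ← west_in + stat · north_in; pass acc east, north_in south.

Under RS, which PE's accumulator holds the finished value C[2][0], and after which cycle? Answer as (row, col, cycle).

(row, col, cycle) = (2, 2, 4)

RS: C[2][0] accumulates in PE[2][2]:
  @0  [2,2]  acc 0  |  →0  ↓0
  @1  [2,2]  acc 0  |  →0  ↓0
  @2  [2,2]  acc 0  |  →0  ↓0
  @3  [2,2]  acc 0  |  →0  ↓0
  @4  [2,2]  acc 49  |  →49  ↓9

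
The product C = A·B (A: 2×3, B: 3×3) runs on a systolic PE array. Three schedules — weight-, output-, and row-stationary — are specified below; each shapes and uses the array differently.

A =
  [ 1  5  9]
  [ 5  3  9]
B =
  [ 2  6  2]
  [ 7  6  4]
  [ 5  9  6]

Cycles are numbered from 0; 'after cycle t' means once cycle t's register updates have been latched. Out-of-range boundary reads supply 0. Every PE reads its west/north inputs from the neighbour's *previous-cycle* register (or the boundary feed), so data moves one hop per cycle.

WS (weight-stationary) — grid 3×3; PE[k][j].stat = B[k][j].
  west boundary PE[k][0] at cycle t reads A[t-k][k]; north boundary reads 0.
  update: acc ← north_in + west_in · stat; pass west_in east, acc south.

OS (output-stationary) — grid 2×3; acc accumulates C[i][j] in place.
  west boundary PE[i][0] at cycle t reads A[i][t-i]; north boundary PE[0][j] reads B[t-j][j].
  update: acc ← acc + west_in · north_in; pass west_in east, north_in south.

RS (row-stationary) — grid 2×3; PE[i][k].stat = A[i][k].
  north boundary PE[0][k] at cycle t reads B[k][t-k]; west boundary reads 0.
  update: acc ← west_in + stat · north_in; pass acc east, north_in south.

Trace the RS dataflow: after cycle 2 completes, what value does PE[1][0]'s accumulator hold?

RS 2×3: PE[1][0] cycle-by-cycle (with neighbour feeds):
  @0  [0,0]  acc 2  |  →2  ↓2
  @0  [1,0]  acc 0  |  →0  ↓0
  @1  [0,0]  acc 6  |  →6  ↓6
  @1  [1,0]  acc 10  |  →10  ↓2
  @2  [0,0]  acc 2  |  →2  ↓2
  @2  [1,0]  acc 30  |  →30  ↓6

PE[1][0].acc = 30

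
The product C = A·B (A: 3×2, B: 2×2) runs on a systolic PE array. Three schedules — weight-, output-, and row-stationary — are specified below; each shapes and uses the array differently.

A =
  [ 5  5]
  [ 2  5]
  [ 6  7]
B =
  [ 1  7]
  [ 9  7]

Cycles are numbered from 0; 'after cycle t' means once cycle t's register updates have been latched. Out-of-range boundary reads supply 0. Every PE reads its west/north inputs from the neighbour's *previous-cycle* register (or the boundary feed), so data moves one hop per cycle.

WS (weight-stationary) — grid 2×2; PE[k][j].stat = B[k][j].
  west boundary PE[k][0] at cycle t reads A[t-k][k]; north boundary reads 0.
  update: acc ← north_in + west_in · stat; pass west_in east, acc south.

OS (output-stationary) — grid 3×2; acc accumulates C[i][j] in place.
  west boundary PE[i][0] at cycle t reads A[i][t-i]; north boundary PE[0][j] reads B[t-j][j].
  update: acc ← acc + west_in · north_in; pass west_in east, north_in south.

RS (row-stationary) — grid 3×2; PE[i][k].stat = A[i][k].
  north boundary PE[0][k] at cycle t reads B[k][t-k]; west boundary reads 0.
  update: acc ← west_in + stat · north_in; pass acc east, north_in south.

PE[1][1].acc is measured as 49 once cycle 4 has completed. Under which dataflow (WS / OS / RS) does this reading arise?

dataflow = OS

WS (2×2 grid), PE[1][1]:
  t=0 PE[1][1]: acc=0 h=0 v=0
  t=1 PE[1][1]: acc=0 h=0 v=0
  t=2 PE[1][1]: acc=70 h=5 v=70
  t=3 PE[1][1]: acc=49 h=5 v=49
  t=4 PE[1][1]: acc=91 h=7 v=91
OS (3×2 grid), PE[1][1]:
  t=0 PE[1][1]: acc=0 h=0 v=0
  t=1 PE[1][1]: acc=0 h=0 v=0
  t=2 PE[1][1]: acc=14 h=2 v=7
  t=3 PE[1][1]: acc=49 h=5 v=7
  t=4 PE[1][1]: acc=49 h=0 v=0
RS (3×2 grid), PE[1][1]:
  t=0 PE[1][1]: acc=0 h=0 v=0
  t=1 PE[1][1]: acc=0 h=0 v=0
  t=2 PE[1][1]: acc=47 h=47 v=9
  t=3 PE[1][1]: acc=49 h=49 v=7
  t=4 PE[1][1]: acc=0 h=0 v=0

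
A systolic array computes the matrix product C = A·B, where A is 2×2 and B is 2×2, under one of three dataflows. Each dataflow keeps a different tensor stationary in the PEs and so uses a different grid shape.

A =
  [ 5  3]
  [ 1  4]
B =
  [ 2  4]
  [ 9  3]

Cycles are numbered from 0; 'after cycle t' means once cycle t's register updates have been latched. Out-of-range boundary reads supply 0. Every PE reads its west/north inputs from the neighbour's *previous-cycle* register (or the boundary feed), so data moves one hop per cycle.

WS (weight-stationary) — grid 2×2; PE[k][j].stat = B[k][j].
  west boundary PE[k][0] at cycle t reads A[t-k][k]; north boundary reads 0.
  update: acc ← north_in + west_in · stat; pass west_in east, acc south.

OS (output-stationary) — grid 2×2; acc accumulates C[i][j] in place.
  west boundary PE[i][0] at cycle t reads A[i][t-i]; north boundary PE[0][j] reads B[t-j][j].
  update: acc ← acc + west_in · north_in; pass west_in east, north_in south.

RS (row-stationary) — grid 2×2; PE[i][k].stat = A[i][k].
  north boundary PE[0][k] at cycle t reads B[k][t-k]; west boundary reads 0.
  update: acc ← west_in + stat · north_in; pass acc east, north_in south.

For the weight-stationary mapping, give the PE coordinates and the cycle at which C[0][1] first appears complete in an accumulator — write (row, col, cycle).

WS: C[0][1] accumulates in PE[1][1]:
  after 0 — PE[1][1] acc=0, pass-E 0, pass-S 0
  after 1 — PE[1][1] acc=0, pass-E 0, pass-S 0
  after 2 — PE[1][1] acc=29, pass-E 3, pass-S 29

(row, col, cycle) = (1, 1, 2)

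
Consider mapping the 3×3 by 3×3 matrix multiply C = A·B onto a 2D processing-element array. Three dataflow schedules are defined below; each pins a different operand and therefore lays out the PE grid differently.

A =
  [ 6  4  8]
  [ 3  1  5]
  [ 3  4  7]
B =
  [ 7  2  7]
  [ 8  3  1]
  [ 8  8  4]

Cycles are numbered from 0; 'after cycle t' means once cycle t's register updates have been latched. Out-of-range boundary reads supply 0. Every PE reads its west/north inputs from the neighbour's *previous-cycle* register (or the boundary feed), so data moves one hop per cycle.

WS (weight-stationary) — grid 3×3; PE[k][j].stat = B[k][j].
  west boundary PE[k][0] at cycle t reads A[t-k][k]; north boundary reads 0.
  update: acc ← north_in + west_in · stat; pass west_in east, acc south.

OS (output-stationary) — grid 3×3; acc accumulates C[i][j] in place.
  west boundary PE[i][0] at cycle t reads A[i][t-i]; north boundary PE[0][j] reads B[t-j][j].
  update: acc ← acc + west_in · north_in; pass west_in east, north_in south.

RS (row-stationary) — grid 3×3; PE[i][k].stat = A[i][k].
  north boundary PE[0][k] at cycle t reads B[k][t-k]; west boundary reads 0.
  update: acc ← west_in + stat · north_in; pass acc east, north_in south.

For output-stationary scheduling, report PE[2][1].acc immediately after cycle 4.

PE[2][1].acc = 18

Tracing OS — 3×3 array, target PE[2][1]:
  c0 r1c1: 0 / 0 / 0
  c0 r2c0: 0 / 0 / 0
  c0 r2c1: 0 / 0 / 0
  c1 r1c1: 0 / 0 / 0
  c1 r2c0: 0 / 0 / 0
  c1 r2c1: 0 / 0 / 0
  c2 r1c1: 6 / 3 / 2
  c2 r2c0: 21 / 3 / 7
  c2 r2c1: 0 / 0 / 0
  c3 r1c1: 9 / 1 / 3
  c3 r2c0: 53 / 4 / 8
  c3 r2c1: 6 / 3 / 2
  c4 r1c1: 49 / 5 / 8
  c4 r2c0: 109 / 7 / 8
  c4 r2c1: 18 / 4 / 3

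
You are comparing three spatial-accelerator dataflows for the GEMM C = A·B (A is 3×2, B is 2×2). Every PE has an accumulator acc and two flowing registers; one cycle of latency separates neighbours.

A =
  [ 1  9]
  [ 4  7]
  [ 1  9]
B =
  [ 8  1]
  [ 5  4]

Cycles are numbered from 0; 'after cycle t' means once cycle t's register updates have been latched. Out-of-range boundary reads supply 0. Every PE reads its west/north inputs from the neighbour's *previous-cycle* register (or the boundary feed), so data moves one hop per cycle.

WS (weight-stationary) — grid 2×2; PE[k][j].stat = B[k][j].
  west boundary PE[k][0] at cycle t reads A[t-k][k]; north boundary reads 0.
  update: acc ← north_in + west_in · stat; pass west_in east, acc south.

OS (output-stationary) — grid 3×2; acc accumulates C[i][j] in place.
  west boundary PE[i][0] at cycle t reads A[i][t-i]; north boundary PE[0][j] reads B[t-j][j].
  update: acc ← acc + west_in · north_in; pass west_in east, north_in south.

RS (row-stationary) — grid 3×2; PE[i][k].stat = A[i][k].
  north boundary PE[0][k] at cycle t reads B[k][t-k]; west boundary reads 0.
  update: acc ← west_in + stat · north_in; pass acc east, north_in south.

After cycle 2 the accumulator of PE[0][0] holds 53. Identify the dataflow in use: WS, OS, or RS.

— WS: 2×2; PE[0][0] trace:
  after 0 — PE[0][0] acc=8, pass-E 1, pass-S 8
  after 1 — PE[0][0] acc=32, pass-E 4, pass-S 32
  after 2 — PE[0][0] acc=8, pass-E 1, pass-S 8
— OS: 3×2; PE[0][0] trace:
  after 0 — PE[0][0] acc=8, pass-E 1, pass-S 8
  after 1 — PE[0][0] acc=53, pass-E 9, pass-S 5
  after 2 — PE[0][0] acc=53, pass-E 0, pass-S 0
— RS: 3×2; PE[0][0] trace:
  after 0 — PE[0][0] acc=8, pass-E 8, pass-S 8
  after 1 — PE[0][0] acc=1, pass-E 1, pass-S 1
  after 2 — PE[0][0] acc=0, pass-E 0, pass-S 0

dataflow = OS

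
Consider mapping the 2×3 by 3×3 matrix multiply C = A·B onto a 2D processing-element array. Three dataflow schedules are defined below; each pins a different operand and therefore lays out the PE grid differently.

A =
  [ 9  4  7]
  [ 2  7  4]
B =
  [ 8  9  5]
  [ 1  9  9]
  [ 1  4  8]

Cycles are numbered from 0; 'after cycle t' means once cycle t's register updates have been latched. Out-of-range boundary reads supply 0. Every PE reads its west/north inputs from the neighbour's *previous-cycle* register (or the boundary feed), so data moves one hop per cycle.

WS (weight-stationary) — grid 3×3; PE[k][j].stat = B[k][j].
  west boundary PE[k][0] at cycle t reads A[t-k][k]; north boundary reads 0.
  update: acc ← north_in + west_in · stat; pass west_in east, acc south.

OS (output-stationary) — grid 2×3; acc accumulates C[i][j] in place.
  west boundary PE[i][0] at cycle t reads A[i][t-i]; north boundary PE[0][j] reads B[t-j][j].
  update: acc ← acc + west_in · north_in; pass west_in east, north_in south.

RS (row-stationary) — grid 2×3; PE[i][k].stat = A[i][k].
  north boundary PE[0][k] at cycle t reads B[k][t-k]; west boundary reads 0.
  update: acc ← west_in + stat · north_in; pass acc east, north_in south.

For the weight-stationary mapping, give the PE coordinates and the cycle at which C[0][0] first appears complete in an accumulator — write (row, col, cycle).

(row, col, cycle) = (2, 0, 2)

Under WS, C[0][0] lands at PE[2][0]:
  c0 r2c0: 0 / 0 / 0
  c1 r2c0: 0 / 0 / 0
  c2 r2c0: 83 / 7 / 83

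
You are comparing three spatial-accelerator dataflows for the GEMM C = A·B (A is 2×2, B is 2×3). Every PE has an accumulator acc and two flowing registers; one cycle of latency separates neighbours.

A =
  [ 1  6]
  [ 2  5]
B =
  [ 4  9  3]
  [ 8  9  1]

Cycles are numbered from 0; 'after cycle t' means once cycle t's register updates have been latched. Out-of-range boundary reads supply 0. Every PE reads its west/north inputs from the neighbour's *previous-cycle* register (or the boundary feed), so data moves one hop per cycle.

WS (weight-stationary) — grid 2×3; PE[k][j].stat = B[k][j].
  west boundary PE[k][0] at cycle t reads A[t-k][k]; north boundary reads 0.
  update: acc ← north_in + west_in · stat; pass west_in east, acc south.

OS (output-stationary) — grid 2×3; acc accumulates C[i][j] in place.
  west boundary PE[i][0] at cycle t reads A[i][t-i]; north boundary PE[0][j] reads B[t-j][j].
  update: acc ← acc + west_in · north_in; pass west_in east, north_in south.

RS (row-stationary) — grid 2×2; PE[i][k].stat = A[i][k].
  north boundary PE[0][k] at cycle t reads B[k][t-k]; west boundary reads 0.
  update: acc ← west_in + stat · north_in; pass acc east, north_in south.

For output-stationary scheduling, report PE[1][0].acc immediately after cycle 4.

OS (2×3). Following PE[1][0] plus its west/north inputs:
  c0 r0c0: 4 / 1 / 4
  c0 r1c0: 0 / 0 / 0
  c1 r0c0: 52 / 6 / 8
  c1 r1c0: 8 / 2 / 4
  c2 r0c0: 52 / 0 / 0
  c2 r1c0: 48 / 5 / 8
  c3 r0c0: 52 / 0 / 0
  c3 r1c0: 48 / 0 / 0
  c4 r0c0: 52 / 0 / 0
  c4 r1c0: 48 / 0 / 0

PE[1][0].acc = 48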